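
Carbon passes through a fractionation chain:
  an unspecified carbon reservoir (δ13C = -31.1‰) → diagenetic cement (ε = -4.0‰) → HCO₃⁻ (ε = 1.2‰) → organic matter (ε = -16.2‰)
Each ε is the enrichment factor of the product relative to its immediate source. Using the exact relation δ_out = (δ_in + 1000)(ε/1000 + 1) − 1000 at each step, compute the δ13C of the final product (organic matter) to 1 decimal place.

step 1: δ = (-31.10 + 1000)·(-4.0/1000 + 1) − 1000 = -34.98‰
step 2: δ = (-34.98 + 1000)·(1.2/1000 + 1) − 1000 = -33.82‰
step 3: δ = (-33.82 + 1000)·(-16.2/1000 + 1) − 1000 = -49.47‰

-49.5‰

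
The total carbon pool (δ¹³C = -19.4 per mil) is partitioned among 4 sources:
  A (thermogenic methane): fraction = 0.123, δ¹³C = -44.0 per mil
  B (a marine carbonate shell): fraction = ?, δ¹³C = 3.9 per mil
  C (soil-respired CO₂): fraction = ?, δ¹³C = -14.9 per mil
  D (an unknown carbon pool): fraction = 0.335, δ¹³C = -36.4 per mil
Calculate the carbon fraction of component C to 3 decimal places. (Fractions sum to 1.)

Let f_C and f_B be the unknown fractions; fractions sum to 1 so f_C + f_B = 0.542.
Mass balance: Σ fᵢ·δᵢ = δ_bulk ⇒ f_C·(-14.9) + f_B·(3.9) = -19.4 − (-17.606) = -1.794
Substitute f_B = 0.542 − f_C:
f_C·(-14.9 − 3.9) = -1.794 − 0.542×(3.9) = -3.908
f_C = -3.908 / -18.8 = 0.2079

0.208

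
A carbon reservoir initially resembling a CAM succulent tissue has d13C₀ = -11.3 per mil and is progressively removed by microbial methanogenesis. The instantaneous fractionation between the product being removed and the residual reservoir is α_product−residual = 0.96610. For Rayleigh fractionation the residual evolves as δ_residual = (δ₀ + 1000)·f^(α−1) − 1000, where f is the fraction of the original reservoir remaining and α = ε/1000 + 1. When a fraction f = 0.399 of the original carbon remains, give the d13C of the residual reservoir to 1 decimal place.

Rayleigh residual: δ_res = (δ₀ + 1000)·f^(α−1) − 1000
α − 1 = -0.03390
f^(α−1) = 0.399^(-0.03390) = 1.031637
δ_res = (-11.3 + 1000) × 1.031637 − 1000 = 1019.980 − 1000 = 19.98 per mil

20.0 per mil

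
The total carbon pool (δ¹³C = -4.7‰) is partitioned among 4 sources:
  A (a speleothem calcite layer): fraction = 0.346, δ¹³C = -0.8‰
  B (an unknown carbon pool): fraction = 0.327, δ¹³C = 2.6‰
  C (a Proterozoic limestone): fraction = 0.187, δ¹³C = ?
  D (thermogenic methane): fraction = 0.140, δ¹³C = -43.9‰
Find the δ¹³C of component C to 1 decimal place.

4.7‰

Isotope mass balance: δ_bulk = Σ fᵢ·δᵢ.
-4.7 = 0.346×(-0.8) + 0.327×(2.6) + 0.187×δ_C + 0.140×(-43.9)
0.187·δ_C = -4.7 − (-5.573) = 0.873
δ_C = 0.873 / 0.187 = 4.67‰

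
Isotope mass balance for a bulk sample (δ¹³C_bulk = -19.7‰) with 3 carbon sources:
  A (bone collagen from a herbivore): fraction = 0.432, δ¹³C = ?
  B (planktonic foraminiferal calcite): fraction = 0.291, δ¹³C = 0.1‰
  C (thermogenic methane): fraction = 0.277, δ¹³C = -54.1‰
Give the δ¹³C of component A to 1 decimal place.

Isotope mass balance: δ_bulk = Σ fᵢ·δᵢ.
-19.7 = 0.432×δ_A + 0.291×(0.1) + 0.277×(-54.1)
0.432·δ_A = -19.7 − (-14.957) = -4.743
δ_A = -4.743 / 0.432 = -10.98‰

-11.0‰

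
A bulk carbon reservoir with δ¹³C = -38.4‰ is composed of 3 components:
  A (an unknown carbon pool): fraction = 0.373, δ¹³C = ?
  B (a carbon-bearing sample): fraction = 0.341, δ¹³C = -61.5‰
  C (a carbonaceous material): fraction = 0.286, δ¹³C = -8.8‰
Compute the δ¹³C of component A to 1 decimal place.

Isotope mass balance: δ_bulk = Σ fᵢ·δᵢ.
-38.4 = 0.373×δ_A + 0.341×(-61.5) + 0.286×(-8.8)
0.373·δ_A = -38.4 − (-23.488) = -14.912
δ_A = -14.912 / 0.373 = -39.98‰

-40.0‰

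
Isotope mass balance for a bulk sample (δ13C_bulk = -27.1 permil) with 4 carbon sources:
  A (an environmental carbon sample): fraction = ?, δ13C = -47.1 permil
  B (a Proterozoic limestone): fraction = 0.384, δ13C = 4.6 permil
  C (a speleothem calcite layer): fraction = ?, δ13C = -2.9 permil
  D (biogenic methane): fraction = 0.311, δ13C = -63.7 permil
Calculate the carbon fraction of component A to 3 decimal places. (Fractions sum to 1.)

0.185

Let f_A and f_C be the unknown fractions; fractions sum to 1 so f_A + f_C = 0.305.
Mass balance: Σ fᵢ·δᵢ = δ_bulk ⇒ f_A·(-47.1) + f_C·(-2.9) = -27.1 − (-18.044) = -9.056
Substitute f_C = 0.305 − f_A:
f_A·(-47.1 − -2.9) = -9.056 − 0.305×(-2.9) = -8.171
f_A = -8.171 / -44.2 = 0.1849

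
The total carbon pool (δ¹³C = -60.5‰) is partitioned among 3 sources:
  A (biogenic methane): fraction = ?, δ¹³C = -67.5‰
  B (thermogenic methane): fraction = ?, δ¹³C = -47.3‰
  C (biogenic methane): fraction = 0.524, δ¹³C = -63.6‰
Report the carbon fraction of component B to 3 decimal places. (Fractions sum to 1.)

0.245

Let f_B and f_A be the unknown fractions; fractions sum to 1 so f_B + f_A = 0.476.
Mass balance: Σ fᵢ·δᵢ = δ_bulk ⇒ f_B·(-47.3) + f_A·(-67.5) = -60.5 − (-33.326) = -27.174
Substitute f_A = 0.476 − f_B:
f_B·(-47.3 − -67.5) = -27.174 − 0.476×(-67.5) = 4.956
f_B = 4.956 / 20.2 = 0.2454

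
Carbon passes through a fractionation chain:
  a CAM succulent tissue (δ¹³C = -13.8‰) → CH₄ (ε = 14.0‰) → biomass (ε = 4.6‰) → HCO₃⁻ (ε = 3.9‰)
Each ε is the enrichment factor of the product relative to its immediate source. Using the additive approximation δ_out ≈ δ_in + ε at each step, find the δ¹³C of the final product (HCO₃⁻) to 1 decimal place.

step 1: δ ≈ -13.8 + (14.0) = 0.2‰
step 2: δ ≈ 0.2 + (4.6) = 4.8‰
step 3: δ ≈ 4.8 + (3.9) = 8.7‰

8.7‰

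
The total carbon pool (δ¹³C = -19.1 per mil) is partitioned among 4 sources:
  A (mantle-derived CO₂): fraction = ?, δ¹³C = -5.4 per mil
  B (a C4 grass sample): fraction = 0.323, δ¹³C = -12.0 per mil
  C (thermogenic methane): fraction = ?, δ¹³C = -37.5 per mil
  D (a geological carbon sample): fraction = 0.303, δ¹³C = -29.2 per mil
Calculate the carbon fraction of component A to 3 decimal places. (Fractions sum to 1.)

0.238

Let f_A and f_C be the unknown fractions; fractions sum to 1 so f_A + f_C = 0.374.
Mass balance: Σ fᵢ·δᵢ = δ_bulk ⇒ f_A·(-5.4) + f_C·(-37.5) = -19.1 − (-12.724) = -6.376
Substitute f_C = 0.374 − f_A:
f_A·(-5.4 − -37.5) = -6.376 − 0.374×(-37.5) = 7.649
f_A = 7.649 / 32.1 = 0.2383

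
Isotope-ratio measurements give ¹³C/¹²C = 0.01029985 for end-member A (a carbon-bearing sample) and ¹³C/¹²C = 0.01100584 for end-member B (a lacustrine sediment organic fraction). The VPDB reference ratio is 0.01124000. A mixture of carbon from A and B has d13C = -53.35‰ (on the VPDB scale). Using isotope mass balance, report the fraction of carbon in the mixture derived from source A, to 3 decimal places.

δ_A = (0.01029985/0.01124000 − 1)×1000 = (0.916357 − 1)×1000 = -83.643‰
δ_B = (0.01100584/0.01124000 − 1)×1000 = (0.979167 − 1)×1000 = -20.833‰
f_A = (δ_mix − δ_B)/(δ_A − δ_B) = (-53.35 − (-20.833))/(-83.643 − (-20.833))
f_A = -32.517 / -62.810 = 0.5177

0.518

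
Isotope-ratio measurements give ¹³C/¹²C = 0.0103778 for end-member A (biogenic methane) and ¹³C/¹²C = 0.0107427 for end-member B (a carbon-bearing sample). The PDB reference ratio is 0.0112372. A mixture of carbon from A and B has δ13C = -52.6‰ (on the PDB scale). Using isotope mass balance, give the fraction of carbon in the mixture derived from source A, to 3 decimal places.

0.265

δ_A = (0.0103778/0.0112372 − 1)×1000 = (0.923522 − 1)×1000 = -76.478‰
δ_B = (0.0107427/0.0112372 − 1)×1000 = (0.955994 − 1)×1000 = -44.006‰
f_A = (δ_mix − δ_B)/(δ_A − δ_B) = (-52.6 − (-44.006))/(-76.478 − (-44.006))
f_A = -8.594 / -32.473 = 0.2647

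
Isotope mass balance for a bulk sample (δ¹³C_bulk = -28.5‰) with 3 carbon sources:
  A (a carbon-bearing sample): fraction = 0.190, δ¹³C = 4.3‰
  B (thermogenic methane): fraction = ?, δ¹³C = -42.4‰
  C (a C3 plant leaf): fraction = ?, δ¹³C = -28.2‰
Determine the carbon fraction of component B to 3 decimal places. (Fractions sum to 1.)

0.456

Let f_B and f_C be the unknown fractions; fractions sum to 1 so f_B + f_C = 0.810.
Mass balance: Σ fᵢ·δᵢ = δ_bulk ⇒ f_B·(-42.4) + f_C·(-28.2) = -28.5 − (0.817) = -29.317
Substitute f_C = 0.810 − f_B:
f_B·(-42.4 − -28.2) = -29.317 − 0.810×(-28.2) = -6.475
f_B = -6.475 / -14.2 = 0.4560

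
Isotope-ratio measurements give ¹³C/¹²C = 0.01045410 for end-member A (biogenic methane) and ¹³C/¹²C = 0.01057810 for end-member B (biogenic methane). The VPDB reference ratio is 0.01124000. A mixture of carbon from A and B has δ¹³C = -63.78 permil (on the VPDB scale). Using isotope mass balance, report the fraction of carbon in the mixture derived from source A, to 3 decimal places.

δ_A = (0.01045410/0.01124000 − 1)×1000 = (0.930080 − 1)×1000 = -69.920 permil
δ_B = (0.01057810/0.01124000 − 1)×1000 = (0.941112 − 1)×1000 = -58.888 permil
f_A = (δ_mix − δ_B)/(δ_A − δ_B) = (-63.78 − (-58.888))/(-69.920 − (-58.888))
f_A = -4.892 / -11.032 = 0.4434

0.443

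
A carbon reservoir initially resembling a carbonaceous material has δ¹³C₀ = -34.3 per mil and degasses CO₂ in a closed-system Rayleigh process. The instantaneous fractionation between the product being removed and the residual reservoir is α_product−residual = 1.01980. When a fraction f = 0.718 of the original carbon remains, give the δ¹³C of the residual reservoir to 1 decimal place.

Rayleigh residual: δ_res = (δ₀ + 1000)·f^(α−1) − 1000
α − 1 = 0.01980
f^(α−1) = 0.718^(0.01980) = 0.993462
δ_res = (-34.3 + 1000) × 0.993462 − 1000 = 959.386 − 1000 = -40.61 per mil

-40.6 per mil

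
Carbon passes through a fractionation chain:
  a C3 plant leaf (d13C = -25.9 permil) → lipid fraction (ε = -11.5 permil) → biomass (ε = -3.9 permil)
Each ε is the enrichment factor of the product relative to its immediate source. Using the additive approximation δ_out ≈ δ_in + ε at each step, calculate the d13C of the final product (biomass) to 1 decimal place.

step 1: δ ≈ -25.9 + (-11.5) = -37.4 permil
step 2: δ ≈ -37.4 + (-3.9) = -41.3 permil

-41.3 permil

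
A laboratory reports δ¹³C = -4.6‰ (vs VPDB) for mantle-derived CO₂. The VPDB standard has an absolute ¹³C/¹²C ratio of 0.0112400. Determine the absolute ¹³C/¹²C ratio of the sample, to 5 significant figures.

R_sample = R_standard × (δ¹³C/1000 + 1)
R_sample = 0.0112400 × (-4.6/1000 + 1) = 0.0112400 × 0.995400
R_sample = 0.0111883

0.011188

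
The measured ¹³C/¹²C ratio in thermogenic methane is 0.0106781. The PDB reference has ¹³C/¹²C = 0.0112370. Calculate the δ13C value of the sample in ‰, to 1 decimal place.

δ13C = (R_sample / R_standard − 1) × 1000
R_sample / R_standard = 0.0106781 / 0.0112370 = 0.950263
δ13C = (0.950263 − 1) × 1000 = -49.74‰

-49.7‰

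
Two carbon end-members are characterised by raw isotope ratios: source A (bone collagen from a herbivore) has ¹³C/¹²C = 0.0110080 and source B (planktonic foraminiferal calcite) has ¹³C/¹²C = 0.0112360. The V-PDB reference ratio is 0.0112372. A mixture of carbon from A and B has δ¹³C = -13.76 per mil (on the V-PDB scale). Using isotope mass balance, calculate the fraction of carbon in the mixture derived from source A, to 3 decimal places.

δ_A = (0.0110080/0.0112372 − 1)×1000 = (0.979603 − 1)×1000 = -20.397 per mil
δ_B = (0.0112360/0.0112372 − 1)×1000 = (0.999893 − 1)×1000 = -0.107 per mil
f_A = (δ_mix − δ_B)/(δ_A − δ_B) = (-13.76 − (-0.107))/(-20.397 − (-0.107))
f_A = -13.653 / -20.290 = 0.6729

0.673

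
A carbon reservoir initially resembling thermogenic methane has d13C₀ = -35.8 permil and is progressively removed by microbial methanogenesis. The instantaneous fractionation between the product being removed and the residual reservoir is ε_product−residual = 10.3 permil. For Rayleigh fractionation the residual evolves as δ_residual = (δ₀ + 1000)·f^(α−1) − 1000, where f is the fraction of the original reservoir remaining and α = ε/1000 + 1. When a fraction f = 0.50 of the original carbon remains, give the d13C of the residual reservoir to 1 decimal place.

Rayleigh residual: δ_res = (δ₀ + 1000)·f^(α−1) − 1000
α = ε/1000 + 1 = 1.01030, so α − 1 = 0.01030
f^(α−1) = 0.50^(0.01030) = 0.992886
δ_res = (-35.8 + 1000) × 0.992886 − 1000 = 957.341 − 1000 = -42.66 permil

-42.7 permil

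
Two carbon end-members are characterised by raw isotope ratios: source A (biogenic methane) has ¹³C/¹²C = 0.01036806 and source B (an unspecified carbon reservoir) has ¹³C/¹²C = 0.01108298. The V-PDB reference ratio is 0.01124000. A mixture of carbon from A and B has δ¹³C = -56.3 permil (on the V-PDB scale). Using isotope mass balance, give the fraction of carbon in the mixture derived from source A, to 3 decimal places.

δ_A = (0.01036806/0.01124000 − 1)×1000 = (0.922425 − 1)×1000 = -77.575 permil
δ_B = (0.01108298/0.01124000 − 1)×1000 = (0.986030 − 1)×1000 = -13.970 permil
f_A = (δ_mix − δ_B)/(δ_A − δ_B) = (-56.3 − (-13.970))/(-77.575 − (-13.970))
f_A = -42.330 / -63.605 = 0.6655

0.666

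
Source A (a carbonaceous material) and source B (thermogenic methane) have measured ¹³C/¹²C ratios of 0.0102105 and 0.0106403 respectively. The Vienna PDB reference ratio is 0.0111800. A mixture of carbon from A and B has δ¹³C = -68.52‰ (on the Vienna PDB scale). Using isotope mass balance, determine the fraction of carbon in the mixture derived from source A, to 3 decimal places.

δ_A = (0.0102105/0.0111800 − 1)×1000 = (0.913283 − 1)×1000 = -86.717‰
δ_B = (0.0106403/0.0111800 − 1)×1000 = (0.951726 − 1)×1000 = -48.274‰
f_A = (δ_mix − δ_B)/(δ_A − δ_B) = (-68.52 − (-48.274))/(-86.717 − (-48.274))
f_A = -20.246 / -38.444 = 0.5266

0.527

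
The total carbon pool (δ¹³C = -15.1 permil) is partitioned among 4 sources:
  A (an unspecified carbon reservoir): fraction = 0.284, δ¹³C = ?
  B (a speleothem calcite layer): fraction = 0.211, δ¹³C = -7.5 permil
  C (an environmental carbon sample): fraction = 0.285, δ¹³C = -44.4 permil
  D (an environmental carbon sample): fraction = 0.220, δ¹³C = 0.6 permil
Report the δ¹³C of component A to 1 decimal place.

-3.5 permil

Isotope mass balance: δ_bulk = Σ fᵢ·δᵢ.
-15.1 = 0.284×δ_A + 0.211×(-7.5) + 0.285×(-44.4) + 0.220×(0.6)
0.284·δ_A = -15.1 − (-14.104) = -0.996
δ_A = -0.996 / 0.284 = -3.51 permil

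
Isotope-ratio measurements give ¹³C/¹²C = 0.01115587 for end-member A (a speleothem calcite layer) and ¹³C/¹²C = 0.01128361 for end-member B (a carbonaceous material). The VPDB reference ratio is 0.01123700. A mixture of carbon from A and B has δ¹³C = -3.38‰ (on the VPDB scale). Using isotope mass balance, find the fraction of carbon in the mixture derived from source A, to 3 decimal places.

δ_A = (0.01115587/0.01123700 − 1)×1000 = (0.992780 − 1)×1000 = -7.220‰
δ_B = (0.01128361/0.01123700 − 1)×1000 = (1.004148 − 1)×1000 = 4.148‰
f_A = (δ_mix − δ_B)/(δ_A − δ_B) = (-3.38 − (4.148))/(-7.220 − (4.148))
f_A = -7.528 / -11.368 = 0.6622

0.662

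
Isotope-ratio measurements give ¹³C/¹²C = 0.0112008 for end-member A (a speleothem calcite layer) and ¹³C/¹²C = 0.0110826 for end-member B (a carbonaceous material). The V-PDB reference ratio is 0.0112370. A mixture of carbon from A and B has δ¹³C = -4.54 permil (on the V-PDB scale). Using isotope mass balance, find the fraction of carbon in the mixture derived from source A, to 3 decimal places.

δ_A = (0.0112008/0.0112370 − 1)×1000 = (0.996778 − 1)×1000 = -3.222 permil
δ_B = (0.0110826/0.0112370 − 1)×1000 = (0.986260 − 1)×1000 = -13.740 permil
f_A = (δ_mix − δ_B)/(δ_A − δ_B) = (-4.54 − (-13.740))/(-3.222 − (-13.740))
f_A = 9.200 / 10.519 = 0.8747

0.875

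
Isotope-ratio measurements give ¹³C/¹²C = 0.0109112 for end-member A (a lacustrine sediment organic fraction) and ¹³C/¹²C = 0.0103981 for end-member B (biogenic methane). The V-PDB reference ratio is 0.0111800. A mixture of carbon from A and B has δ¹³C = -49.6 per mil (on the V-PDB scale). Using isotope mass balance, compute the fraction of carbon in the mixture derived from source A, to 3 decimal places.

0.443

δ_A = (0.0109112/0.0111800 − 1)×1000 = (0.975957 − 1)×1000 = -24.043 per mil
δ_B = (0.0103981/0.0111800 − 1)×1000 = (0.930063 − 1)×1000 = -69.937 per mil
f_A = (δ_mix − δ_B)/(δ_A − δ_B) = (-49.6 − (-69.937))/(-24.043 − (-69.937))
f_A = 20.337 / 45.894 = 0.4431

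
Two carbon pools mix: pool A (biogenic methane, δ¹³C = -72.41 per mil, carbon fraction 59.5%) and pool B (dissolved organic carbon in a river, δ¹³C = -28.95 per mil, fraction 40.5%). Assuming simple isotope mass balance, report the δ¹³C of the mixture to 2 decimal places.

δ_mix = f_A·δ_A + f_B·δ_B
δ_mix = 0.595 × (-72.41) + 0.405 × (-28.95)
δ_mix = -43.084 + -11.725 = -54.809 per mil

-54.81 per mil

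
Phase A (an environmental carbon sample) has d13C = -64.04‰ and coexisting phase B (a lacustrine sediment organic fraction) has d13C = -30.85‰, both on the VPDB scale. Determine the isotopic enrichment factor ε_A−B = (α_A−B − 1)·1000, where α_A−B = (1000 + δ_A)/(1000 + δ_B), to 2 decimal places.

α_A−B = (1000 + -64.04) / (1000 + -30.85) = 935.96 / 969.15 = 0.965753
ε_A−B = (0.965753 − 1) × 1000 = -34.247‰
(The approximation ε ≈ δ_A − δ_B would give -33.19‰.)

-34.25‰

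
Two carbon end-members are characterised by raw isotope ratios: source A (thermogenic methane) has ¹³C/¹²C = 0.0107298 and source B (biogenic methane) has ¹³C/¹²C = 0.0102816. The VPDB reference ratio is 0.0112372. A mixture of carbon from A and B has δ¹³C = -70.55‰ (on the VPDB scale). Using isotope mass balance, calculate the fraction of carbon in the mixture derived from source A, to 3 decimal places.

0.363

δ_A = (0.0107298/0.0112372 − 1)×1000 = (0.954846 − 1)×1000 = -45.154‰
δ_B = (0.0102816/0.0112372 − 1)×1000 = (0.914961 − 1)×1000 = -85.039‰
f_A = (δ_mix − δ_B)/(δ_A − δ_B) = (-70.55 − (-85.039))/(-45.154 − (-85.039))
f_A = 14.489 / 39.885 = 0.3633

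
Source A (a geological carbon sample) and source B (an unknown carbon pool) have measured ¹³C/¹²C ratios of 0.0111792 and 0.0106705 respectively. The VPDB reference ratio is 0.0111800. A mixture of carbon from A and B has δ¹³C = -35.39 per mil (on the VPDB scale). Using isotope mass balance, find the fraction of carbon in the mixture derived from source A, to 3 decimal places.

δ_A = (0.0111792/0.0111800 − 1)×1000 = (0.999928 − 1)×1000 = -0.072 per mil
δ_B = (0.0106705/0.0111800 − 1)×1000 = (0.954428 − 1)×1000 = -45.572 per mil
f_A = (δ_mix − δ_B)/(δ_A − δ_B) = (-35.39 − (-45.572))/(-0.072 − (-45.572))
f_A = 10.182 / 45.501 = 0.2238

0.224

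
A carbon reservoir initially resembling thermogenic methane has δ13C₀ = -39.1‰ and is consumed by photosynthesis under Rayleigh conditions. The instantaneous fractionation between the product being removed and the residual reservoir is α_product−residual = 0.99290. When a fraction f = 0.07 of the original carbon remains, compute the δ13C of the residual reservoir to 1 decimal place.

Rayleigh residual: δ_res = (δ₀ + 1000)·f^(α−1) − 1000
α − 1 = -0.00710
f^(α−1) = 0.07^(-0.00710) = 1.019060
δ_res = (-39.1 + 1000) × 1.019060 − 1000 = 979.215 − 1000 = -20.79‰

-20.8‰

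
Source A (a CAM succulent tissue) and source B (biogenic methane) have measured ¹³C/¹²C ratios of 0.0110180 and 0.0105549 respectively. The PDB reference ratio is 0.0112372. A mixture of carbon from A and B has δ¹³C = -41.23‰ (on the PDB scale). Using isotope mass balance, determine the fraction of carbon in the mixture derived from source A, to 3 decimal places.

δ_A = (0.0110180/0.0112372 − 1)×1000 = (0.980493 − 1)×1000 = -19.507‰
δ_B = (0.0105549/0.0112372 − 1)×1000 = (0.939282 − 1)×1000 = -60.718‰
f_A = (δ_mix − δ_B)/(δ_A − δ_B) = (-41.23 − (-60.718))/(-19.507 − (-60.718))
f_A = 19.488 / 41.211 = 0.4729

0.473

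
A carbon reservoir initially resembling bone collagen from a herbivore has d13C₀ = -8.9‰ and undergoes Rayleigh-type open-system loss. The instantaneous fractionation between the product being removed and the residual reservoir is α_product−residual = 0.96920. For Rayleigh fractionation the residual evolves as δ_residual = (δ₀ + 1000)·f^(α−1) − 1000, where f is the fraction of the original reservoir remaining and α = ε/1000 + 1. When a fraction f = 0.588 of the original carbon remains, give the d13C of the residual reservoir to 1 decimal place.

Rayleigh residual: δ_res = (δ₀ + 1000)·f^(α−1) − 1000
α − 1 = -0.03080
f^(α−1) = 0.588^(-0.03080) = 1.016490
δ_res = (-8.9 + 1000) × 1.016490 − 1000 = 1007.443 − 1000 = 7.44‰

7.4‰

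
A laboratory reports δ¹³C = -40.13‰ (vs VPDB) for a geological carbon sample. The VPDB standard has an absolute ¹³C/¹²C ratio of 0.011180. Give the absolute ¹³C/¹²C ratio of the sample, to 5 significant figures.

0.010731

R_sample = R_standard × (δ¹³C/1000 + 1)
R_sample = 0.011180 × (-40.13/1000 + 1) = 0.011180 × 0.959870
R_sample = 0.0107313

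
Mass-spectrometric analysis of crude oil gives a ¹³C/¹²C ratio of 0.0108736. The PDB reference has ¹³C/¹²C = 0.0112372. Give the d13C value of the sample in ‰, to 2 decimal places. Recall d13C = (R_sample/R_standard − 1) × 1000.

d13C = (R_sample / R_standard − 1) × 1000
R_sample / R_standard = 0.0108736 / 0.0112372 = 0.967643
d13C = (0.967643 − 1) × 1000 = -32.357‰

-32.36‰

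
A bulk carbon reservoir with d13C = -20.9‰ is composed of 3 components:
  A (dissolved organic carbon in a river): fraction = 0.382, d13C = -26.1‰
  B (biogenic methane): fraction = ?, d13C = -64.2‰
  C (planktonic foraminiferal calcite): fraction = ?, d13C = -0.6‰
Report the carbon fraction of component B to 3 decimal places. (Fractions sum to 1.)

Let f_B and f_C be the unknown fractions; fractions sum to 1 so f_B + f_C = 0.618.
Mass balance: Σ fᵢ·δᵢ = δ_bulk ⇒ f_B·(-64.2) + f_C·(-0.6) = -20.9 − (-9.970) = -10.930
Substitute f_C = 0.618 − f_B:
f_B·(-64.2 − -0.6) = -10.930 − 0.618×(-0.6) = -10.559
f_B = -10.559 / -63.6 = 0.1660

0.166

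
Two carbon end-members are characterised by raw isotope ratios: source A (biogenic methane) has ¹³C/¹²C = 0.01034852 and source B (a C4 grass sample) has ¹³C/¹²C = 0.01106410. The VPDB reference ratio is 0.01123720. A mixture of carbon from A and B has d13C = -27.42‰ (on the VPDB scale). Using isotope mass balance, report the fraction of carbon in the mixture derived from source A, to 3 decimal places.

δ_A = (0.01034852/0.01123720 − 1)×1000 = (0.920916 − 1)×1000 = -79.084‰
δ_B = (0.01106410/0.01123720 − 1)×1000 = (0.984596 − 1)×1000 = -15.404‰
f_A = (δ_mix − δ_B)/(δ_A − δ_B) = (-27.42 − (-15.404))/(-79.084 − (-15.404))
f_A = -12.016 / -63.680 = 0.1887

0.189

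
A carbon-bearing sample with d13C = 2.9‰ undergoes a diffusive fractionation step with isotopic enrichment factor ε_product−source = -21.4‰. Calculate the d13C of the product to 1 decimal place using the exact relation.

To first order, δ_product ≈ δ_source + ε = -18.5‰.
Exactly, δ_product = (δ_source + 1000)·(ε/1000 + 1) − 1000.
δ_product = (2.9 + 1000) × (-21.4/1000 + 1) − 1000
δ_product = -18.56‰

-18.6‰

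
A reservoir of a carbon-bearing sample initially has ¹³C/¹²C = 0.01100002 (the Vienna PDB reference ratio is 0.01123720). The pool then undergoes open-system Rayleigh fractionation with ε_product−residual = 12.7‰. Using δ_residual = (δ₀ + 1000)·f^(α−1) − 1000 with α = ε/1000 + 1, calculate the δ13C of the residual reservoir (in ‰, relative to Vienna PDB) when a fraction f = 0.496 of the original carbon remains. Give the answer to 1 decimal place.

-29.8‰

δ₀ = (0.01100002/0.01123720 − 1)×1000 = (0.978893 − 1)×1000 = -21.107‰
α − 1 = ε/1000 = 0.0127
f^(α−1) = 0.496^(0.0127) = 0.991135
δ_res = (-21.107 + 1000) × 0.991135 − 1000 = 970.215 − 1000 = -29.79‰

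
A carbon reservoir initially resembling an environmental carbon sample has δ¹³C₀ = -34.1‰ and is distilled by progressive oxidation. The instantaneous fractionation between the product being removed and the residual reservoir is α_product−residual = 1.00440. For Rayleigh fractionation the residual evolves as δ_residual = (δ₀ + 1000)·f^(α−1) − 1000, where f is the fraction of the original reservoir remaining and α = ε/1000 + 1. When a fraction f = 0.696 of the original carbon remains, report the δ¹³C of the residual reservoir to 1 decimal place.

-35.6‰

Rayleigh residual: δ_res = (δ₀ + 1000)·f^(α−1) − 1000
α − 1 = 0.00440
f^(α−1) = 0.696^(0.00440) = 0.998407
δ_res = (-34.1 + 1000) × 0.998407 − 1000 = 964.361 − 1000 = -35.64‰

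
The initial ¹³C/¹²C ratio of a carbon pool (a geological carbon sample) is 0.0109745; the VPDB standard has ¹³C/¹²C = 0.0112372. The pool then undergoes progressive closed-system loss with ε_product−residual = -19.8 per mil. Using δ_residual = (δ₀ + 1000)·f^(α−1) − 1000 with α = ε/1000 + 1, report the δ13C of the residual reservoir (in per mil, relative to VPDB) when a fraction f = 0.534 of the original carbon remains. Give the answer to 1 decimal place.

δ₀ = (0.0109745/0.0112372 − 1)×1000 = (0.976622 − 1)×1000 = -23.378 per mil
α − 1 = ε/1000 = -0.0198
f^(α−1) = 0.534^(-0.0198) = 1.012499
δ_res = (-23.378 + 1000) × 1.012499 − 1000 = 988.829 − 1000 = -11.17 per mil

-11.2 per mil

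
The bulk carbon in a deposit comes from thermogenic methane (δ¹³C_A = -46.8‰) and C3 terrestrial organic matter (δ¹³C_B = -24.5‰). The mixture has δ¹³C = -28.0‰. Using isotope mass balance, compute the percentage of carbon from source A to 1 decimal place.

δ_mix = f_A·δ_A + (1 − f_A)·δ_B  ⇒  f_A = (δ_mix − δ_B)/(δ_A − δ_B)
f_A = (-28.0 − (-24.5)) / (-46.8 − (-24.5))
f_A = -3.5 / -22.3 = 0.1570

15.7%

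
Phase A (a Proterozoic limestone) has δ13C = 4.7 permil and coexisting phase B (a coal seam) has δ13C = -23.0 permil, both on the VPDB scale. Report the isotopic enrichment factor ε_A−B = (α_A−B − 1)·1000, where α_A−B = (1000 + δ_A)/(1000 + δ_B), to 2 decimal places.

α_A−B = (1000 + 4.7) / (1000 + -23.0) = 1004.7 / 977.0 = 1.028352
ε_A−B = (1.028352 − 1) × 1000 = 28.352 permil
(The approximation ε ≈ δ_A − δ_B would give 27.7 permil.)

28.35 permil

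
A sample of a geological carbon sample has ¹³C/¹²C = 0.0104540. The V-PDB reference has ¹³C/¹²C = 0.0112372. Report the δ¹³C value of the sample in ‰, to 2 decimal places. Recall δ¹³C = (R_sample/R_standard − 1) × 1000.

δ¹³C = (R_sample / R_standard − 1) × 1000
R_sample / R_standard = 0.0104540 / 0.0112372 = 0.930303
δ¹³C = (0.930303 − 1) × 1000 = -69.697‰

-69.70‰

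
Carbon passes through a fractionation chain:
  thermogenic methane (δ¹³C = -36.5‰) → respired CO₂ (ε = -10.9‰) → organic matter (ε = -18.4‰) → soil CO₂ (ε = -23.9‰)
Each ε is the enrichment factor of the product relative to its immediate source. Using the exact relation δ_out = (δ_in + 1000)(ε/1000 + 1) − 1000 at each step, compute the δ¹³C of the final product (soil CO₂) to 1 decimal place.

step 1: δ = (-36.50 + 1000)·(-10.9/1000 + 1) − 1000 = -47.00‰
step 2: δ = (-47.00 + 1000)·(-18.4/1000 + 1) − 1000 = -64.54‰
step 3: δ = (-64.54 + 1000)·(-23.9/1000 + 1) − 1000 = -86.89‰

-86.9‰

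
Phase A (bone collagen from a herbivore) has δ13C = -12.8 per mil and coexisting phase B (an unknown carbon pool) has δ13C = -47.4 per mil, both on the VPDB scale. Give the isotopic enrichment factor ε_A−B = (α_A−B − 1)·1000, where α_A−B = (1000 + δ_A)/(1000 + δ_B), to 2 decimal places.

36.32 per mil

α_A−B = (1000 + -12.8) / (1000 + -47.4) = 987.2 / 952.6 = 1.036322
ε_A−B = (1.036322 − 1) × 1000 = 36.322 per mil
(The approximation ε ≈ δ_A − δ_B would give 34.6 per mil.)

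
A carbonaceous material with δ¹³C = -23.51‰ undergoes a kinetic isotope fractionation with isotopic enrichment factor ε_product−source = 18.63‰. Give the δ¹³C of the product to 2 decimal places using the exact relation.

-5.32‰

To first order, δ_product ≈ δ_source + ε = -4.88‰.
Exactly, δ_product = (δ_source + 1000)·(ε/1000 + 1) − 1000.
δ_product = (-23.51 + 1000) × (18.63/1000 + 1) − 1000
δ_product = -5.318‰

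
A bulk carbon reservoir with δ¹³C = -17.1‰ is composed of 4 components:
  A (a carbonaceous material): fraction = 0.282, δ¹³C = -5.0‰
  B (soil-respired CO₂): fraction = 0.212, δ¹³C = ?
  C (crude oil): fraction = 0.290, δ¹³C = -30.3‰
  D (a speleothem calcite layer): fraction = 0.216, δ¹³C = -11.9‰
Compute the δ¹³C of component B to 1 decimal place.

-20.4‰

Isotope mass balance: δ_bulk = Σ fᵢ·δᵢ.
-17.1 = 0.282×(-5.0) + 0.212×δ_B + 0.290×(-30.3) + 0.216×(-11.9)
0.212·δ_B = -17.1 − (-12.767) = -4.333
δ_B = -4.333 / 0.212 = -20.44‰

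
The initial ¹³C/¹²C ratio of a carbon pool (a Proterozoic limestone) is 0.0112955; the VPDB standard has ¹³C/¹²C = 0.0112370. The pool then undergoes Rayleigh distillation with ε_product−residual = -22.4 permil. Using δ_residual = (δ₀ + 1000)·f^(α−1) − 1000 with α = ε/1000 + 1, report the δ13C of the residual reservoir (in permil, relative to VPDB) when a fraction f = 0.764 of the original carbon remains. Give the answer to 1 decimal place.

δ₀ = (0.0112955/0.0112370 − 1)×1000 = (1.005206 − 1)×1000 = 5.206 permil
α − 1 = ε/1000 = -0.0224
f^(α−1) = 0.764^(-0.0224) = 1.006048
δ_res = (5.206 + 1000) × 1.006048 − 1000 = 1011.286 − 1000 = 11.29 permil

11.3 permil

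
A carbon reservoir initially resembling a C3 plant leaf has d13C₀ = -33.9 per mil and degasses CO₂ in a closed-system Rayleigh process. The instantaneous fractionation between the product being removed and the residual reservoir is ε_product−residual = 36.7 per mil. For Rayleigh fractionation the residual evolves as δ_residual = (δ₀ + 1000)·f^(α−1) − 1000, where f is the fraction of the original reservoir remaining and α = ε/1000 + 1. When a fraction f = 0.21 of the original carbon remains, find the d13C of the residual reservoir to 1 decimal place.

-87.7 per mil

Rayleigh residual: δ_res = (δ₀ + 1000)·f^(α−1) − 1000
α = ε/1000 + 1 = 1.03670, so α − 1 = 0.03670
f^(α−1) = 0.21^(0.03670) = 0.944334
δ_res = (-33.9 + 1000) × 0.944334 − 1000 = 912.321 − 1000 = -87.68 per mil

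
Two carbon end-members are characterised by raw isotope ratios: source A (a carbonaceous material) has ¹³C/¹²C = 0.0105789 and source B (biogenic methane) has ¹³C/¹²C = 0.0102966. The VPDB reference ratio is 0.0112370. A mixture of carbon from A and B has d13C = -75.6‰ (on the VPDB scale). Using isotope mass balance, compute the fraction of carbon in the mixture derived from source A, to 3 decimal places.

0.322

δ_A = (0.0105789/0.0112370 − 1)×1000 = (0.941435 − 1)×1000 = -58.565‰
δ_B = (0.0102966/0.0112370 − 1)×1000 = (0.916312 − 1)×1000 = -83.688‰
f_A = (δ_mix − δ_B)/(δ_A − δ_B) = (-75.6 − (-83.688))/(-58.565 − (-83.688))
f_A = 8.088 / 25.122 = 0.3219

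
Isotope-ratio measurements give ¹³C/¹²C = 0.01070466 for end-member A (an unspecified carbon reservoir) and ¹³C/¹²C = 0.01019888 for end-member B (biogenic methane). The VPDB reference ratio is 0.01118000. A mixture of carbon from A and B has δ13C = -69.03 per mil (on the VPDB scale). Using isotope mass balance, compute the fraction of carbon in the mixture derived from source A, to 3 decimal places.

δ_A = (0.01070466/0.01118000 − 1)×1000 = (0.957483 − 1)×1000 = -42.517 per mil
δ_B = (0.01019888/0.01118000 − 1)×1000 = (0.912243 − 1)×1000 = -87.757 per mil
f_A = (δ_mix − δ_B)/(δ_A − δ_B) = (-69.03 − (-87.757))/(-42.517 − (-87.757))
f_A = 18.727 / 45.240 = 0.4139

0.414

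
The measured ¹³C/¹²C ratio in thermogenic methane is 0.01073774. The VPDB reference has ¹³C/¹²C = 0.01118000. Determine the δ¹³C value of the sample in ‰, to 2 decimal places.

-39.56‰

δ¹³C = (R_sample / R_standard − 1) × 1000
R_sample / R_standard = 0.01073774 / 0.01118000 = 0.960442
δ¹³C = (0.960442 − 1) × 1000 = -39.558‰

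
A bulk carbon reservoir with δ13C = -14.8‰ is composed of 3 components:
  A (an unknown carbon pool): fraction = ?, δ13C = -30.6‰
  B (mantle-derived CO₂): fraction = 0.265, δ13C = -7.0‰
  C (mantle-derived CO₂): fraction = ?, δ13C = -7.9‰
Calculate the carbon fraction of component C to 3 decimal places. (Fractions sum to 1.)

Let f_C and f_A be the unknown fractions; fractions sum to 1 so f_C + f_A = 0.735.
Mass balance: Σ fᵢ·δᵢ = δ_bulk ⇒ f_C·(-7.9) + f_A·(-30.6) = -14.8 − (-1.855) = -12.945
Substitute f_A = 0.735 − f_C:
f_C·(-7.9 − -30.6) = -12.945 − 0.735×(-30.6) = 9.546
f_C = 9.546 / 22.7 = 0.4205

0.421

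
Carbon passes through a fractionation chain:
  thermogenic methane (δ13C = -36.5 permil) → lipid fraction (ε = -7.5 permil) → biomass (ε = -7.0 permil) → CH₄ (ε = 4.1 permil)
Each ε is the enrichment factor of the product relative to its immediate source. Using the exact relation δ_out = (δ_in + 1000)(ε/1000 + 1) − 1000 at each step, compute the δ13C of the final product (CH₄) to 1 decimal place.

step 1: δ = (-36.50 + 1000)·(-7.5/1000 + 1) − 1000 = -43.73 permil
step 2: δ = (-43.73 + 1000)·(-7.0/1000 + 1) − 1000 = -50.42 permil
step 3: δ = (-50.42 + 1000)·(4.1/1000 + 1) − 1000 = -46.53 permil

-46.5 permil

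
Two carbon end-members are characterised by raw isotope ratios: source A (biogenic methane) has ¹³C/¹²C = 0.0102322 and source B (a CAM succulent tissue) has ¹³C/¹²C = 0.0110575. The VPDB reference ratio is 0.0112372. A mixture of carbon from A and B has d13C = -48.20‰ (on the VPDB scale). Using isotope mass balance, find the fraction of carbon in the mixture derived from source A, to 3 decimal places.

δ_A = (0.0102322/0.0112372 − 1)×1000 = (0.910565 − 1)×1000 = -89.435‰
δ_B = (0.0110575/0.0112372 − 1)×1000 = (0.984008 − 1)×1000 = -15.992‰
f_A = (δ_mix − δ_B)/(δ_A − δ_B) = (-48.20 − (-15.992))/(-89.435 − (-15.992))
f_A = -32.208 / -73.444 = 0.4385

0.439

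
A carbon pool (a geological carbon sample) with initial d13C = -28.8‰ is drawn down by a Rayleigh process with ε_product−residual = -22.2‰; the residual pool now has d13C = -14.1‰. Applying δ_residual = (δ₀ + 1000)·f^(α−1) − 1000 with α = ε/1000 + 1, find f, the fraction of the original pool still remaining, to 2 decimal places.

α − 1 = ε/1000 = -0.0222
(δ_res + 1000)/(δ₀ + 1000) = (-14.1 + 1000)/(-28.8 + 1000) = 985.9/971.2 = 1.015136
f = 1.015136^(1/-0.0222) = exp(ln(1.015136)/-0.0222) = exp(0.01502/-0.0222)
f = exp(-0.6767) = 0.5083

0.51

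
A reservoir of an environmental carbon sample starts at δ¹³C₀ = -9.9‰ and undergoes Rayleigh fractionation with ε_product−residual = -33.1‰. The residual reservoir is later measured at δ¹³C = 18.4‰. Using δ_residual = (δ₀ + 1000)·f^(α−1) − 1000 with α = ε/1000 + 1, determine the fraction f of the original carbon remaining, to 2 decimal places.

α − 1 = ε/1000 = -0.0331
(δ_res + 1000)/(δ₀ + 1000) = (18.4 + 1000)/(-9.9 + 1000) = 1018.4/990.1 = 1.028583
f = 1.028583^(1/-0.0331) = exp(ln(1.028583)/-0.0331) = exp(0.02818/-0.0331)
f = exp(-0.8514) = 0.4268

0.43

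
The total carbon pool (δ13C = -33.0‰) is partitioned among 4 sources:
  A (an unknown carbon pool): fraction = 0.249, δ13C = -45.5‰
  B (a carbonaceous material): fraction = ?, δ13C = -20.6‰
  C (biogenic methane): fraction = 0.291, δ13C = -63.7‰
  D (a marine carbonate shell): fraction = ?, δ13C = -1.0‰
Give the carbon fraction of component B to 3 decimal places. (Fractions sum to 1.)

Let f_B and f_D be the unknown fractions; fractions sum to 1 so f_B + f_D = 0.460.
Mass balance: Σ fᵢ·δᵢ = δ_bulk ⇒ f_B·(-20.6) + f_D·(-1.0) = -33.0 − (-29.866) = -3.134
Substitute f_D = 0.460 − f_B:
f_B·(-20.6 − -1.0) = -3.134 − 0.460×(-1.0) = -2.674
f_B = -2.674 / -19.6 = 0.1364

0.136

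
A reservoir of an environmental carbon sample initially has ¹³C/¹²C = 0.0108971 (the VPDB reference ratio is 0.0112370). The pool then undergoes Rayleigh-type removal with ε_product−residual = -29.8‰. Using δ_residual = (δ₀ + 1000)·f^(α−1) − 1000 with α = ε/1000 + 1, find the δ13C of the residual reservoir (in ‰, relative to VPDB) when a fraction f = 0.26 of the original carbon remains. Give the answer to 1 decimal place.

δ₀ = (0.0108971/0.0112370 − 1)×1000 = (0.969752 − 1)×1000 = -30.248‰
α − 1 = ε/1000 = -0.0298
f^(α−1) = 0.26^(-0.0298) = 1.040959
δ_res = (-30.248 + 1000) × 1.040959 − 1000 = 1009.472 − 1000 = 9.47‰

9.5‰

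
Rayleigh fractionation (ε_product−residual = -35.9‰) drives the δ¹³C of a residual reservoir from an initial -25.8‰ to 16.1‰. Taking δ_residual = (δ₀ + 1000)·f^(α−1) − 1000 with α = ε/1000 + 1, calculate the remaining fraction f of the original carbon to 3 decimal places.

α − 1 = ε/1000 = -0.0359
(δ_res + 1000)/(δ₀ + 1000) = (16.1 + 1000)/(-25.8 + 1000) = 1016.1/974.2 = 1.043010
f = 1.043010^(1/-0.0359) = exp(ln(1.043010)/-0.0359) = exp(0.04211/-0.0359)
f = exp(-1.1730) = 0.3094

0.309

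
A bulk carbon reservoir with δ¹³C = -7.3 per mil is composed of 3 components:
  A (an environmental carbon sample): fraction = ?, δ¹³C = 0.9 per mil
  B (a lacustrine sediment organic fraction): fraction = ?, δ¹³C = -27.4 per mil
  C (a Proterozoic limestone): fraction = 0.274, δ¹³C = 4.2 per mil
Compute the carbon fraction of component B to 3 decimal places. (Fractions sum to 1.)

Let f_B and f_A be the unknown fractions; fractions sum to 1 so f_B + f_A = 0.726.
Mass balance: Σ fᵢ·δᵢ = δ_bulk ⇒ f_B·(-27.4) + f_A·(0.9) = -7.3 − (1.151) = -8.451
Substitute f_A = 0.726 − f_B:
f_B·(-27.4 − 0.9) = -8.451 − 0.726×(0.9) = -9.104
f_B = -9.104 / -28.3 = 0.3217

0.322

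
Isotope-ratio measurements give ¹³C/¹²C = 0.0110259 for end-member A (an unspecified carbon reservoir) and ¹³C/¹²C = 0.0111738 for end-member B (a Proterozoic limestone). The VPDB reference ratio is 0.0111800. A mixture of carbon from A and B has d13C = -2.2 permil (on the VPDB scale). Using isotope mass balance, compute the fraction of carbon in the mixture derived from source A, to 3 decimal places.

δ_A = (0.0110259/0.0111800 − 1)×1000 = (0.986216 − 1)×1000 = -13.784 permil
δ_B = (0.0111738/0.0111800 − 1)×1000 = (0.999445 − 1)×1000 = -0.555 permil
f_A = (δ_mix − δ_B)/(δ_A − δ_B) = (-2.2 − (-0.555))/(-13.784 − (-0.555))
f_A = -1.645 / -13.229 = 0.1244

0.124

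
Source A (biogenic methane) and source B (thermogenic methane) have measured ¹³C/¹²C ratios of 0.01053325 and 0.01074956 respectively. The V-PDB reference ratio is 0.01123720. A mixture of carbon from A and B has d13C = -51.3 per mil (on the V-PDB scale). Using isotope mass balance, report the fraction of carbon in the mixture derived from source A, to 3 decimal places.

0.411

δ_A = (0.01053325/0.01123720 − 1)×1000 = (0.937355 − 1)×1000 = -62.645 per mil
δ_B = (0.01074956/0.01123720 − 1)×1000 = (0.956605 − 1)×1000 = -43.395 per mil
f_A = (δ_mix − δ_B)/(δ_A − δ_B) = (-51.3 − (-43.395))/(-62.645 − (-43.395))
f_A = -7.905 / -19.249 = 0.4107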